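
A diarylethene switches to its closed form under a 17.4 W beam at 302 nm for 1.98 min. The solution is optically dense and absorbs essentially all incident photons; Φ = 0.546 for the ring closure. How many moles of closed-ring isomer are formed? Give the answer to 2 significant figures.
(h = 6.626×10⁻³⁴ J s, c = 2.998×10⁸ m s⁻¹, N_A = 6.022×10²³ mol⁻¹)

Photon energy at 302 nm: hc/λ = (6.626×10⁻³⁴)(2.998×10⁸)/(302×10⁻⁹) = 6.578×10⁻¹⁹ J.
Energy delivered: (17.4 W)(118.8 s) = 2067 J.
Photons incident: 2067 / 6.578×10⁻¹⁹ = 3.142×10²¹, i.e. 3.142×10²¹/6.022×10²³ = 0.005218 mol.
Product: Φ × n_abs = 0.546 × 0.005218 = 0.002849 mol.

0.0028 mol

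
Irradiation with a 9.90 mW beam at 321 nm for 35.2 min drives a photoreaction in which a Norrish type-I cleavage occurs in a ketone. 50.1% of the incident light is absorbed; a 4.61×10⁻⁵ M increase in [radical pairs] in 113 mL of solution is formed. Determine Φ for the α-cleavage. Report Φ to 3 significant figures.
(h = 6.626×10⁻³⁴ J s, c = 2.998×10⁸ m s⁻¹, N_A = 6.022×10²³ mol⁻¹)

Φ = 0.185

Product: (4.61×10⁻⁵ M)(0.113 L) = 5.209×10⁻⁶ mol.
Photon energy at 321 nm: hc/λ = (6.626×10⁻³⁴)(2.998×10⁸)/(321×10⁻⁹) = 6.188×10⁻¹⁹ J.
Energy delivered: (9.90 mW)(2112 s) = 20.91 J.
Photons incident: 20.91 / 6.188×10⁻¹⁹ = 3.379×10¹⁹, i.e. 3.379×10¹⁹/6.022×10²³ = 5.611×10⁻⁵ mol.
Photons absorbed: 0.501 × 5.611×10⁻⁵ = 2.811×10⁻⁵ mol.
Φ = 5.209×10⁻⁶ mol / 2.811×10⁻⁵ mol photons = 0.185.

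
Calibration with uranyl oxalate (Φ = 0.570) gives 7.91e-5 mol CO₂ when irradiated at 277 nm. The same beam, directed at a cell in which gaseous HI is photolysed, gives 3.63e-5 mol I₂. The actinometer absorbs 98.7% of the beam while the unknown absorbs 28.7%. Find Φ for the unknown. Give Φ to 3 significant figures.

Φ = 0.900

Photons absorbed by the actinometer: 7.91e-5 / 0.570 = 1.388e-4 mol.
Incident flux: 1.388e-4 / 0.987 = 1.406e-4 einstein.
Absorbed by unknown: 0.287 × 1.406e-4 = 4.035e-5 mol.
Φ(unknown) = 3.63e-5 / 4.035e-5 = 0.900.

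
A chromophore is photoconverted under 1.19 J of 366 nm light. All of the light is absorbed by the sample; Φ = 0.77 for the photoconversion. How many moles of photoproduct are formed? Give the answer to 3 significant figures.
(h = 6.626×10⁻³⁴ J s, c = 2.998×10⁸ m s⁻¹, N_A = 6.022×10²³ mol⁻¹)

Photon energy at 366 nm: hc/λ = (6.626×10⁻³⁴)(2.998×10⁸)/(366×10⁻⁹) = 5.428×10⁻¹⁹ J.
Photons incident: 1.19 / 5.428×10⁻¹⁹ = 2.192×10¹⁸, i.e. 2.192×10¹⁸/6.022×10²³ = 3.640×10⁻⁶ mol.
Product: Φ × n_abs = 0.77 × 3.640×10⁻⁶ = 2.803×10⁻⁶ mol.

2.80×10⁻⁶ mol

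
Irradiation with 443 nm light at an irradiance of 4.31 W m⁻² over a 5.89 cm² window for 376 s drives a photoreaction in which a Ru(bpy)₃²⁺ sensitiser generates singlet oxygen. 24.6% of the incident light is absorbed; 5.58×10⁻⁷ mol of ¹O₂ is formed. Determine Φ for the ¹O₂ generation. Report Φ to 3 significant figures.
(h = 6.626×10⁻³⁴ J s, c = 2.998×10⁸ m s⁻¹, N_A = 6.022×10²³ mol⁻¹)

Photon energy at 443 nm: hc/λ = (6.626×10⁻³⁴)(2.998×10⁸)/(443×10⁻⁹) = 4.484×10⁻¹⁹ J.
Energy delivered: (4.31 W m⁻²)(5.89×10⁻⁴ m²)(376 s) = 0.9545 J.
Photons incident: 0.9545 / 4.484×10⁻¹⁹ = 2.129×10¹⁸, i.e. 2.129×10¹⁸/6.022×10²³ = 3.535×10⁻⁶ mol.
Photons absorbed: 0.246 × 3.535×10⁻⁶ = 8.696×10⁻⁷ mol.
Φ = 5.58×10⁻⁷ mol / 8.696×10⁻⁷ mol photons = 0.642.

Φ = 0.642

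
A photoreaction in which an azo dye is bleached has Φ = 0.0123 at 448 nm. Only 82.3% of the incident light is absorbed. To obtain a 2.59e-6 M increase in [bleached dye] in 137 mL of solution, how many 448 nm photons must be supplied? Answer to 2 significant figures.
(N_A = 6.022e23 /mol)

2.1e19 photons

Product: (2.59e-6 M)(0.137 L) = 3.548e-7 mol.
Photons that must be absorbed: 3.548e-7 / 0.0123 = 2.885e-5 mol.
Incident photons needed: 2.885e-5 / 0.823 = 3.505e-5 mol.
Photon count: 3.505e-5 × 6.022e23 = 2.1e19.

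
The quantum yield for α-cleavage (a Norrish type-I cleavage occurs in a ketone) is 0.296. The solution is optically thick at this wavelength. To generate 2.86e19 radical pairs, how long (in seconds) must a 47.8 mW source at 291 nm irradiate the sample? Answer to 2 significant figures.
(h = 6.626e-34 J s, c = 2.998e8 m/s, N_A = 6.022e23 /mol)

Product: 2.86e19 / 6.022e23 = 4.749e-5 mol.
Photons that must be absorbed: 4.749e-5 / 0.296 = 1.604e-4 mol.
Photon energy: hc/λ = 6.826e-19 J; per mole, 4.111e5 J mol⁻¹.
Energy required: 1.604e-4 × 4.111e5 = 65.94 J.
Time: 65.94 J / 0.0478 W = 1400 s.

t ≈ 1400 s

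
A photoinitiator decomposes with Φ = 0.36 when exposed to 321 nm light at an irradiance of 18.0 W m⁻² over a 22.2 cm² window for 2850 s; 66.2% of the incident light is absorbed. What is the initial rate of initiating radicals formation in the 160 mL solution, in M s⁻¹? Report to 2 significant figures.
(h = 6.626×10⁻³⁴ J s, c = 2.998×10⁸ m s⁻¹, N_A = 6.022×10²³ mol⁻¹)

Photon energy at 321 nm: hc/λ = (6.626×10⁻³⁴)(2.998×10⁸)/(321×10⁻⁹) = 6.188×10⁻¹⁹ J.
Energy delivered: (18.0 W m⁻²)(22.2×10⁻⁴ m²)(2850 s) = 113.9 J.
Photons incident: 113.9 / 6.188×10⁻¹⁹ = 1.841×10²⁰, i.e. 1.841×10²⁰/6.022×10²³ = 3.057×10⁻⁴ mol.
Photons absorbed: 0.662 × 3.057×10⁻⁴ = 2.024×10⁻⁴ mol.
Product formed: 0.36 × 2.024×10⁻⁴ = 7.286×10⁻⁵ mol.
Rate: 7.286×10⁻⁵ mol / (2850 s × 0.16 L) = 1.6×10⁻⁷ M s⁻¹.

1.6×10⁻⁷ M s⁻¹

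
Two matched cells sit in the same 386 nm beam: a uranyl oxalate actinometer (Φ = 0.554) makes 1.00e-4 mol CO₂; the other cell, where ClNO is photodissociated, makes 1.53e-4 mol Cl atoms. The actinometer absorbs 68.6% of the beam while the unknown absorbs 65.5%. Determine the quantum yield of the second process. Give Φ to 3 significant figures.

Φ = 0.888

Photons absorbed by the actinometer: 1.00e-4 / 0.554 = 1.805e-4 mol.
Incident flux: 1.805e-4 / 0.686 = 2.631e-4 einstein.
Absorbed by unknown: 0.655 × 2.631e-4 = 1.723e-4 mol.
Φ(unknown) = 1.53e-4 / 1.723e-4 = 0.888.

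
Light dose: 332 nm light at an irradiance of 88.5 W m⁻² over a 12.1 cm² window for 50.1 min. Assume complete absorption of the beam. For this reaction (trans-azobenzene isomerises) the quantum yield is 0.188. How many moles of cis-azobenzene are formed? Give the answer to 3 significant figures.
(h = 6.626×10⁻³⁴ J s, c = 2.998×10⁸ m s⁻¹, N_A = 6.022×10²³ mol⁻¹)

Photon energy at 332 nm: hc/λ = (6.626×10⁻³⁴)(2.998×10⁸)/(332×10⁻⁹) = 5.983×10⁻¹⁹ J.
Energy delivered: (88.5 W m⁻²)(12.1×10⁻⁴ m²)(3006 s) = 321.9 J.
Photons incident: 321.9 / 5.983×10⁻¹⁹ = 5.380×10²⁰, i.e. 5.380×10²⁰/6.022×10²³ = 8.934×10⁻⁴ mol.
Product: Φ × n_abs = 0.188 × 8.934×10⁻⁴ = 1.680×10⁻⁴ mol.

1.68×10⁻⁴ mol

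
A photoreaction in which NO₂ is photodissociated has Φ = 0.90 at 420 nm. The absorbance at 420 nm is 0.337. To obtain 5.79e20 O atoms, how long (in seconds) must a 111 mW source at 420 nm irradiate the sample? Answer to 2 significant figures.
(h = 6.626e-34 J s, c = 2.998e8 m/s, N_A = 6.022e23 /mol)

t ≈ 5100 s

Product: 5.79e20 / 6.022e23 = 9.615e-4 mol.
Photons that must be absorbed: 9.615e-4 / 0.90 = 0.001068 mol.
Fraction absorbed: 1 − 10^(−0.337) = 0.5397.
Incident photons needed: 0.001068 / 0.5397 = 0.001979 mol.
Photon energy: hc/λ = 4.730e-19 J; per mole, 2.848e5 J mol⁻¹.
Energy required: 0.001979 × 2.848e5 = 563.6 J.
Time: 563.6 J / 0.111 W = 5100 s.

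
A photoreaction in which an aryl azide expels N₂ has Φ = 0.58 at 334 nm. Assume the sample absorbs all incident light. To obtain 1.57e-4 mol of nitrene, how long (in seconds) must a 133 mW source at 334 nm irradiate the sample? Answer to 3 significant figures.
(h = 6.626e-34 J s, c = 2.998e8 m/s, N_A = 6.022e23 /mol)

t ≈ 729 s

Photons that must be absorbed: 1.57e-4 / 0.58 = 2.707e-4 mol.
Photon energy: hc/λ = 5.948e-19 J; per mole, 3.582e5 J mol⁻¹.
Energy required: 2.707e-4 × 3.582e5 = 96.96 J.
Time: 96.96 J / 0.133 W = 729 s.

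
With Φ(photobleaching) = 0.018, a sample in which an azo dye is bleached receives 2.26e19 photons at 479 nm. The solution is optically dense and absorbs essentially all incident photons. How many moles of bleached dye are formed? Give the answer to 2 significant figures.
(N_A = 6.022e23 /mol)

Moles of photons: 2.26e19 / 6.022e23 = 3.753e-5 mol.
Product: Φ × n_abs = 0.018 × 3.753e-5 = 6.755e-7 mol.

6.8e-7 mol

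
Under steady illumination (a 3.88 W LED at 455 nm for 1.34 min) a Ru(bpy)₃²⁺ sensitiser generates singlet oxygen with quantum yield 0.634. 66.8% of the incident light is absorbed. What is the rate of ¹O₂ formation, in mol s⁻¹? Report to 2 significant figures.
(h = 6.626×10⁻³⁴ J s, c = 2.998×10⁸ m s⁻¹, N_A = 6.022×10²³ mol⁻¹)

Photon energy at 455 nm: hc/λ = (6.626×10⁻³⁴)(2.998×10⁸)/(455×10⁻⁹) = 4.366×10⁻¹⁹ J.
Energy delivered: (3.88 W)(80.4 s) = 312.0 J.
Photons incident: 312.0 / 4.366×10⁻¹⁹ = 7.146×10²⁰, i.e. 7.146×10²⁰/6.022×10²³ = 0.001187 mol.
Photons absorbed: 0.668 × 0.001187 = 7.929×10⁻⁴ mol.
Product formed: 0.634 × 7.929×10⁻⁴ = 5.027×10⁻⁴ mol.
Rate: 5.027×10⁻⁴ / 80.4 s = 6.3×10⁻⁶ mol s⁻¹.

6.3×10⁻⁶ mol s⁻¹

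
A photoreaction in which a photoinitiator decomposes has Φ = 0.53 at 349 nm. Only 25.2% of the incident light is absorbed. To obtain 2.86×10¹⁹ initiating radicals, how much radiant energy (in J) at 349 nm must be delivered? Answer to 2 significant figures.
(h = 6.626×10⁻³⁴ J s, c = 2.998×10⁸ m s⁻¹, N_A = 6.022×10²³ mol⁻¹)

120 J

Product: 2.86×10¹⁹ / 6.022×10²³ = 4.749×10⁻⁵ mol.
Photons that must be absorbed: 4.749×10⁻⁵ / 0.53 = 8.960×10⁻⁵ mol.
Incident photons needed: 8.960×10⁻⁵ / 0.252 = 3.556×10⁻⁴ mol.
Photon energy: hc/λ = 5.692×10⁻¹⁹ J; per mole, 3.428×10⁵ J mol⁻¹.
Energy required: 3.556×10⁻⁴ × 3.428×10⁵ = 120 J.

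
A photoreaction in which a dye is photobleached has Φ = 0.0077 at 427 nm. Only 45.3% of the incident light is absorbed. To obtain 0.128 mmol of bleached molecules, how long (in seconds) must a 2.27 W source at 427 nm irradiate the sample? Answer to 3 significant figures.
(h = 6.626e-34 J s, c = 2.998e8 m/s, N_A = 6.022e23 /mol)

t ≈ 4530 s

Product: 0.128 mmol = 1.28e-4 mol.
Photons that must be absorbed: 1.28e-4 / 0.0077 = 0.01662 mol.
Incident photons needed: 0.01662 / 0.453 = 0.03669 mol.
Photon energy: hc/λ = 4.652e-19 J; per mole, 2.801e5 J mol⁻¹.
Energy required: 0.03669 × 2.801e5 = 1.028e4 J.
Time: 1.028e4 J / 2.27 W = 4530 s.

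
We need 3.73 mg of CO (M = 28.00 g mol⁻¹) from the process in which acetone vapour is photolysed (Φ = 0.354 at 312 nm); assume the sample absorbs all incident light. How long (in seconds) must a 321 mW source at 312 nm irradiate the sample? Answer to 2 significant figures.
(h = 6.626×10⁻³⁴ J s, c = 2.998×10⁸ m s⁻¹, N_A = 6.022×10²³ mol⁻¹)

t ≈ 450 s

Product: 3.73 mg / 28.00 g mol⁻¹ = 1.332×10⁻⁴ mol.
Photons that must be absorbed: 1.332×10⁻⁴ / 0.354 = 3.763×10⁻⁴ mol.
Photon energy: hc/λ = 6.367×10⁻¹⁹ J; per mole, 3.834×10⁵ J mol⁻¹.
Energy required: 3.763×10⁻⁴ × 3.834×10⁵ = 144.3 J.
Time: 144.3 J / 0.321 W = 450 s.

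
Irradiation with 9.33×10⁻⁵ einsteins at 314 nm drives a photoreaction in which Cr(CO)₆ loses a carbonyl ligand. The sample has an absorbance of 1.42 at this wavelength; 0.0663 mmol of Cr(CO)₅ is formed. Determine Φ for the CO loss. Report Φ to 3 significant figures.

Product: 0.0663 mmol = 6.63×10⁻⁵ mol.
Fraction absorbed: 1 − 10^(−1.42) = 0.9620.
Photons absorbed: 0.9620 × 9.33×10⁻⁵ = 8.975×10⁻⁵ mol.
Φ = 6.63×10⁻⁵ mol / 8.975×10⁻⁵ mol photons = 0.739.

Φ = 0.739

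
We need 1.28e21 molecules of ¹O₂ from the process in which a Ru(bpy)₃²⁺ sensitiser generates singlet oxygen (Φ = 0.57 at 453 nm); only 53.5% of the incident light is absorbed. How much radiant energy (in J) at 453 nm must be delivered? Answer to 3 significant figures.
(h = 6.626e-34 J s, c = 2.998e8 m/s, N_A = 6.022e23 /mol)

Product: 1.28e21 / 6.022e23 = 0.002126 mol.
Photons that must be absorbed: 0.002126 / 0.57 = 0.003730 mol.
Incident photons needed: 0.003730 / 0.535 = 0.006972 mol.
Photon energy: hc/λ = 4.385e-19 J; per mole, 2.641e5 J mol⁻¹.
Energy required: 0.006972 × 2.641e5 = 1840 J.

1840 J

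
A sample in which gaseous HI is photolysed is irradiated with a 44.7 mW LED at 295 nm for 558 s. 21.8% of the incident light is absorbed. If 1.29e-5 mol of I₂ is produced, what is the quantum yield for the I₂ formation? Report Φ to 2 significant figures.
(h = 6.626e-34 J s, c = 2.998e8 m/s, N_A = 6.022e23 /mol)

Photon energy at 295 nm: hc/λ = (6.626e-34)(2.998e8)/(295e-9) = 6.734e-19 J.
Energy delivered: (44.7 mW)(558 s) = 24.94 J.
Photons incident: 24.94 / 6.734e-19 = 3.704e19, i.e. 3.704e19/6.022e23 = 6.151e-5 mol.
Photons absorbed: 0.218 × 6.151e-5 = 1.341e-5 mol.
Φ = 1.29e-5 mol / 1.341e-5 mol photons = 0.96.

Φ = 0.96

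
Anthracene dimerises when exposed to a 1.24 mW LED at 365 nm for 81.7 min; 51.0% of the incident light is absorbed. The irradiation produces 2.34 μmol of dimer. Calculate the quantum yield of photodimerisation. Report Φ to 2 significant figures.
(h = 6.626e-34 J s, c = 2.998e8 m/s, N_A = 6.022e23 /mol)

Φ = 0.25

Product: 2.34 μmol = 2.34e-6 mol.
Photon energy at 365 nm: hc/λ = (6.626e-34)(2.998e8)/(365e-9) = 5.442e-19 J.
Energy delivered: (1.24 mW)(4902 s) = 6.078 J.
Photons incident: 6.078 / 5.442e-19 = 1.117e19, i.e. 1.117e19/6.022e23 = 1.855e-5 mol.
Photons absorbed: 0.510 × 1.855e-5 = 9.461e-6 mol.
Φ = 2.34e-6 mol / 9.461e-6 mol photons = 0.25.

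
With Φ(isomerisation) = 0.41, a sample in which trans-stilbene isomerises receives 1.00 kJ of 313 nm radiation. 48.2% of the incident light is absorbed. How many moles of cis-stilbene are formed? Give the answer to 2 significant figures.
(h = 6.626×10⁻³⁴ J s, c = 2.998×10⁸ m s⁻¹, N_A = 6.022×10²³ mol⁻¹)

Photon energy at 313 nm: hc/λ = (6.626×10⁻³⁴)(2.998×10⁸)/(313×10⁻⁹) = 6.347×10⁻¹⁹ J.
Incident energy: 1.00 kJ = 1000 J.
Photons incident: 1000 / 6.347×10⁻¹⁹ = 1.576×10²¹, i.e. 1.576×10²¹/6.022×10²³ = 0.002617 mol.
Photons absorbed: 0.482 × 0.002617 = 0.001261 mol.
Product: Φ × n_abs = 0.41 × 0.001261 = 5.170×10⁻⁴ mol.

5.2×10⁻⁴ mol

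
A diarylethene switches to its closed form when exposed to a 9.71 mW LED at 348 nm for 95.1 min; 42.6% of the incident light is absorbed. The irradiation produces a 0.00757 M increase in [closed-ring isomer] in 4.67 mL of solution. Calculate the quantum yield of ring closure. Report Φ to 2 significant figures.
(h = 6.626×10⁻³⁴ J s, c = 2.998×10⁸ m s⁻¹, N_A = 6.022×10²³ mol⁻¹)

Φ = 0.51

Product: (0.00757 M)(0.00467 L) = 3.535×10⁻⁵ mol.
Photon energy at 348 nm: hc/λ = (6.626×10⁻³⁴)(2.998×10⁸)/(348×10⁻⁹) = 5.708×10⁻¹⁹ J.
Energy delivered: (9.71 mW)(5706 s) = 55.41 J.
Photons incident: 55.41 / 5.708×10⁻¹⁹ = 9.707×10¹⁹, i.e. 9.707×10¹⁹/6.022×10²³ = 1.612×10⁻⁴ mol.
Photons absorbed: 0.426 × 1.612×10⁻⁴ = 6.867×10⁻⁵ mol.
Φ = 3.535×10⁻⁵ mol / 6.867×10⁻⁵ mol photons = 0.51.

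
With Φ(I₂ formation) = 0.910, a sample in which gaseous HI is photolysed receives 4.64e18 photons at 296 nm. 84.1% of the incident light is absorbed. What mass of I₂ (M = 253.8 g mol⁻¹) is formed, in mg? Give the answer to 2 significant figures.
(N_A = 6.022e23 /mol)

1.5 mg

Moles of photons: 4.64e18 / 6.022e23 = 7.705e-6 mol.
Photons absorbed: 0.841 × 7.705e-6 = 6.480e-6 mol.
Product: Φ × n_abs = 0.910 × 6.480e-6 = 5.897e-6 mol.
Mass: 5.897e-6 × 253.8 = 0.001497 g = 1.5 mg.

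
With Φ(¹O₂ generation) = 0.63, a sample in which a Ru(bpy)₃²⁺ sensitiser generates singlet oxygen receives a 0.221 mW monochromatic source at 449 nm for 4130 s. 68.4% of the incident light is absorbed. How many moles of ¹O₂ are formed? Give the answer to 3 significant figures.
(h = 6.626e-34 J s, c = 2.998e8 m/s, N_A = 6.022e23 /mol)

1.48e-6 mol

Photon energy at 449 nm: hc/λ = (6.626e-34)(2.998e8)/(449e-9) = 4.424e-19 J.
Energy delivered: (0.221 mW)(4130 s) = 0.9127 J.
Photons incident: 0.9127 / 4.424e-19 = 2.063e18, i.e. 2.063e18/6.022e23 = 3.426e-6 mol.
Photons absorbed: 0.684 × 3.426e-6 = 2.343e-6 mol.
Product: Φ × n_abs = 0.63 × 2.343e-6 = 1.476e-6 mol.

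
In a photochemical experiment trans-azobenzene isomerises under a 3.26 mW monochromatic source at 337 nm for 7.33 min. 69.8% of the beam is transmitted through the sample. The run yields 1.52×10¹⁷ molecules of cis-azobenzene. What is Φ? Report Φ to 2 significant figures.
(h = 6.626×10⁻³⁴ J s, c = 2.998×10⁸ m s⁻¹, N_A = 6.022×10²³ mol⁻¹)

Product: 1.52×10¹⁷ / 6.022×10²³ = 2.524×10⁻⁷ mol.
Photon energy at 337 nm: hc/λ = (6.626×10⁻³⁴)(2.998×10⁸)/(337×10⁻⁹) = 5.895×10⁻¹⁹ J.
Energy delivered: (3.26 mW)(439.8 s) = 1.434 J.
Photons incident: 1.434 / 5.895×10⁻¹⁹ = 2.433×10¹⁸, i.e. 2.433×10¹⁸/6.022×10²³ = 4.040×10⁻⁶ mol.
Fraction absorbed: 1 − 69.8/100 = 0.3020.
Photons absorbed: 0.3020 × 4.040×10⁻⁶ = 1.220×10⁻⁶ mol.
Φ = 2.524×10⁻⁷ mol / 1.220×10⁻⁶ mol photons = 0.21.

Φ = 0.21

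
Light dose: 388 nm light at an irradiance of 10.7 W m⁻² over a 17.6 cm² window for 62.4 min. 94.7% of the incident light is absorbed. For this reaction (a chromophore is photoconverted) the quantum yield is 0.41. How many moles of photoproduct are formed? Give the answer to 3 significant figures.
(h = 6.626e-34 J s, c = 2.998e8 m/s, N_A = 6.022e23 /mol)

Photon energy at 388 nm: hc/λ = (6.626e-34)(2.998e8)/(388e-9) = 5.120e-19 J.
Energy delivered: (10.7 W m⁻²)(17.6e-4 m²)(3744 s) = 70.51 J.
Photons incident: 70.51 / 5.120e-19 = 1.377e20, i.e. 1.377e20/6.022e23 = 2.287e-4 mol.
Photons absorbed: 0.947 × 2.287e-4 = 2.166e-4 mol.
Product: Φ × n_abs = 0.41 × 2.166e-4 = 8.881e-5 mol.

8.88e-5 mol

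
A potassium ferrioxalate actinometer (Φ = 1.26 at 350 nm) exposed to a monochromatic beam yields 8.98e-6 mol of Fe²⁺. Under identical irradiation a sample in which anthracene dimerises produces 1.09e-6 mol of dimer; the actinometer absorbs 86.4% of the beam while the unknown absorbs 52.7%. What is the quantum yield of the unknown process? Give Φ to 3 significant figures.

Φ = 0.251

Photons absorbed by the actinometer: 8.98e-6 / 1.26 = 7.127e-6 mol.
Incident flux: 7.127e-6 / 0.864 = 8.249e-6 einstein.
Absorbed by unknown: 0.527 × 8.249e-6 = 4.347e-6 mol.
Φ(unknown) = 1.09e-6 / 4.347e-6 = 0.251.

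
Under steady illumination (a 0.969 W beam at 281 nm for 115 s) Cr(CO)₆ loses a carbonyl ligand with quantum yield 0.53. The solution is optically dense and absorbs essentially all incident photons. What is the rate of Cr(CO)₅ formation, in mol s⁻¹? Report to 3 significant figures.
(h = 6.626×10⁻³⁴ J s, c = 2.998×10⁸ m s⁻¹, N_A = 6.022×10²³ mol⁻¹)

Photon energy at 281 nm: hc/λ = (6.626×10⁻³⁴)(2.998×10⁸)/(281×10⁻⁹) = 7.069×10⁻¹⁹ J.
Energy delivered: (0.969 W)(115 s) = 111.4 J.
Photons incident: 111.4 / 7.069×10⁻¹⁹ = 1.576×10²⁰, i.e. 1.576×10²⁰/6.022×10²³ = 2.617×10⁻⁴ mol.
Product formed: 0.53 × 2.617×10⁻⁴ = 1.387×10⁻⁴ mol.
Rate: 1.387×10⁻⁴ / 115 s = 1.21×10⁻⁶ mol s⁻¹.

1.21×10⁻⁶ mol s⁻¹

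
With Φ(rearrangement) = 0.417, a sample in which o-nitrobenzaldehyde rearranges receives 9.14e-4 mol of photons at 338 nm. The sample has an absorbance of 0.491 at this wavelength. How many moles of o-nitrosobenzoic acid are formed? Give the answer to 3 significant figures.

Fraction absorbed: 1 − 10^(−0.491) = 0.6772.
Photons absorbed: 0.6772 × 9.14e-4 = 6.190e-4 mol.
Product: Φ × n_abs = 0.417 × 6.190e-4 = 2.581e-4 mol.

2.58e-4 mol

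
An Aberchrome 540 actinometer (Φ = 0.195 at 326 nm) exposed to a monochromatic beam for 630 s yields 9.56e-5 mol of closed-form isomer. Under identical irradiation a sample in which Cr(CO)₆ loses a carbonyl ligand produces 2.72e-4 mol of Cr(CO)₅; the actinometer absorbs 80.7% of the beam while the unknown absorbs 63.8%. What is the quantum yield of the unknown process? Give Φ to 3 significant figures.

Φ = 0.702

Photons absorbed by the actinometer: 9.56e-5 / 0.195 = 4.903e-4 mol.
Incident flux: 4.903e-4 / 0.807 = 6.076e-4 einstein.
Absorbed by unknown: 0.638 × 6.076e-4 = 3.876e-4 mol.
Φ(unknown) = 2.72e-4 / 3.876e-4 = 0.702.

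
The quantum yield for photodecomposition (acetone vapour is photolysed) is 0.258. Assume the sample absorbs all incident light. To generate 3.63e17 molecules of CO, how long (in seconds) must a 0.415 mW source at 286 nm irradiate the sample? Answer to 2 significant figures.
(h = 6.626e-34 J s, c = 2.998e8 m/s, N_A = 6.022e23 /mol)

Product: 3.63e17 / 6.022e23 = 6.028e-7 mol.
Photons that must be absorbed: 6.028e-7 / 0.258 = 2.336e-6 mol.
Photon energy: hc/λ = 6.946e-19 J; per mole, 4.183e5 J mol⁻¹.
Energy required: 2.336e-6 × 4.183e5 = 0.9771 J.
Time: 0.9771 J / 0.000415 W = 2400 s.

t ≈ 2400 s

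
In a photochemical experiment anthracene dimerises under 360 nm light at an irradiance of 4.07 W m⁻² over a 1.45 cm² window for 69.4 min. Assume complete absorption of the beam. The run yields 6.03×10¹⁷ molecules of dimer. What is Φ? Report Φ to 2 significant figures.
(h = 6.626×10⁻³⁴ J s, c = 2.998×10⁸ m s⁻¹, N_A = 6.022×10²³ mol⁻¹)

Φ = 0.14

Product: 6.03×10¹⁷ / 6.022×10²³ = 1.001×10⁻⁶ mol.
Photon energy at 360 nm: hc/λ = (6.626×10⁻³⁴)(2.998×10⁸)/(360×10⁻⁹) = 5.518×10⁻¹⁹ J.
Energy delivered: (4.07 W m⁻²)(1.45×10⁻⁴ m²)(4164 s) = 2.457 J.
Photons incident: 2.457 / 5.518×10⁻¹⁹ = 4.453×10¹⁸, i.e. 4.453×10¹⁸/6.022×10²³ = 7.395×10⁻⁶ mol.
Φ = 1.001×10⁻⁶ mol / 7.395×10⁻⁶ mol photons = 0.14.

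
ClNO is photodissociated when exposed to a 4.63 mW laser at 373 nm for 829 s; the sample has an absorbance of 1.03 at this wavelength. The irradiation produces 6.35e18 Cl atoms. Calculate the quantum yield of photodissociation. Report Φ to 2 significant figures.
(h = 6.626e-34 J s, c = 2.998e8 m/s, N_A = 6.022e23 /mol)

Φ = 0.97

Product: 6.35e18 / 6.022e23 = 1.054e-5 mol.
Photon energy at 373 nm: hc/λ = (6.626e-34)(2.998e8)/(373e-9) = 5.326e-19 J.
Energy delivered: (4.63 mW)(829 s) = 3.838 J.
Photons incident: 3.838 / 5.326e-19 = 7.206e18, i.e. 7.206e18/6.022e23 = 1.197e-5 mol.
Fraction absorbed: 1 − 10^(−1.03) = 0.9067.
Photons absorbed: 0.9067 × 1.197e-5 = 1.085e-5 mol.
Φ = 1.054e-5 mol / 1.085e-5 mol photons = 0.97.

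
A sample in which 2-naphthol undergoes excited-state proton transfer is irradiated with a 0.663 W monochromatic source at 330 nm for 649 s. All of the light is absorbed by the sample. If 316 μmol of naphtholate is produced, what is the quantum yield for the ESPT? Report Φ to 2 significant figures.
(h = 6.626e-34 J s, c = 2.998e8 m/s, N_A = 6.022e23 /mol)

Product: 316 μmol = 3.16e-4 mol.
Photon energy at 330 nm: hc/λ = (6.626e-34)(2.998e8)/(330e-9) = 6.020e-19 J.
Energy delivered: (0.663 W)(649 s) = 430.3 J.
Photons incident: 430.3 / 6.020e-19 = 7.148e20, i.e. 7.148e20/6.022e23 = 0.001187 mol.
Φ = 3.16e-4 mol / 0.001187 mol photons = 0.27.

Φ = 0.27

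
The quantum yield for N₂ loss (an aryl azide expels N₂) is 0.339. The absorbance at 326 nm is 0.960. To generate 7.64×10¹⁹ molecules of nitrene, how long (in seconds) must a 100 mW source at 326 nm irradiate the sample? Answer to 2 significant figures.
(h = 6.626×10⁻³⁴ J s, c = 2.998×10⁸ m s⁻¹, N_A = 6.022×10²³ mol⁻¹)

Product: 7.64×10¹⁹ / 6.022×10²³ = 1.269×10⁻⁴ mol.
Photons that must be absorbed: 1.269×10⁻⁴ / 0.339 = 3.743×10⁻⁴ mol.
Fraction absorbed: 1 − 10^(−0.960) = 0.8904.
Incident photons needed: 3.743×10⁻⁴ / 0.8904 = 4.204×10⁻⁴ mol.
Photon energy: hc/λ = 6.093×10⁻¹⁹ J; per mole, 3.669×10⁵ J mol⁻¹.
Energy required: 4.204×10⁻⁴ × 3.669×10⁵ = 154.2 J.
Time: 154.2 J / 0.1 W = 1500 s.

t ≈ 1500 s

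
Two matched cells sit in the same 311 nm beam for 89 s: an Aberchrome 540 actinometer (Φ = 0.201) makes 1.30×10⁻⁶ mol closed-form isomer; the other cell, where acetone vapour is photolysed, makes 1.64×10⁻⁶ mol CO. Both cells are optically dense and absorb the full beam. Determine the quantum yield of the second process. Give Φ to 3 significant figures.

Φ = 0.254

Photons absorbed by the actinometer: 1.30×10⁻⁶ / 0.201 = 6.468×10⁻⁶ mol.
Φ(unknown) = 1.64×10⁻⁶ / 6.468×10⁻⁶ = 0.254.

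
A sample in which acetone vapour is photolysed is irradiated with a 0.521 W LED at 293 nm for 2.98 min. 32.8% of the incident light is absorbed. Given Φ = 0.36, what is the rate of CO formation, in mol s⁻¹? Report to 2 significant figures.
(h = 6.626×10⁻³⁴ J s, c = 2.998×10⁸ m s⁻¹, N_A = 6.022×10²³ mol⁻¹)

1.5×10⁻⁷ mol s⁻¹

Photon energy at 293 nm: hc/λ = (6.626×10⁻³⁴)(2.998×10⁸)/(293×10⁻⁹) = 6.780×10⁻¹⁹ J.
Energy delivered: (0.521 W)(178.8 s) = 93.15 J.
Photons incident: 93.15 / 6.780×10⁻¹⁹ = 1.374×10²⁰, i.e. 1.374×10²⁰/6.022×10²³ = 2.282×10⁻⁴ mol.
Photons absorbed: 0.328 × 2.282×10⁻⁴ = 7.485×10⁻⁵ mol.
Product formed: 0.36 × 7.485×10⁻⁵ = 2.695×10⁻⁵ mol.
Rate: 2.695×10⁻⁵ / 178.8 s = 1.5×10⁻⁷ mol s⁻¹.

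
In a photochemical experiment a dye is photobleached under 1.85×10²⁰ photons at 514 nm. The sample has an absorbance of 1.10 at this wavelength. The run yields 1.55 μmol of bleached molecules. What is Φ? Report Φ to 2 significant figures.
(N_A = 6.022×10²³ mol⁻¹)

Product: 1.55 μmol = 1.55×10⁻⁶ mol.
Moles of photons: 1.85×10²⁰ / 6.022×10²³ = 3.072×10⁻⁴ mol.
Fraction absorbed: 1 − 10^(−1.10) = 0.9206.
Photons absorbed: 0.9206 × 3.072×10⁻⁴ = 2.828×10⁻⁴ mol.
Φ = 1.55×10⁻⁶ mol / 2.828×10⁻⁴ mol photons = 0.0055.

Φ = 0.0055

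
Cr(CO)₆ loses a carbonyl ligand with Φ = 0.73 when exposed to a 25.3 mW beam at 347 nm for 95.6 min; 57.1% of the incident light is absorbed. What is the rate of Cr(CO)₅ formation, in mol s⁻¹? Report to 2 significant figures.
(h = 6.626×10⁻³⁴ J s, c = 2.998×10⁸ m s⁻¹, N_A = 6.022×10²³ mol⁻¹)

Photon energy at 347 nm: hc/λ = (6.626×10⁻³⁴)(2.998×10⁸)/(347×10⁻⁹) = 5.725×10⁻¹⁹ J.
Energy delivered: (25.3 mW)(5736 s) = 145.1 J.
Photons incident: 145.1 / 5.725×10⁻¹⁹ = 2.534×10²⁰, i.e. 2.534×10²⁰/6.022×10²³ = 4.208×10⁻⁴ mol.
Photons absorbed: 0.571 × 4.208×10⁻⁴ = 2.403×10⁻⁴ mol.
Product formed: 0.73 × 2.403×10⁻⁴ = 1.754×10⁻⁴ mol.
Rate: 1.754×10⁻⁴ / 5736 s = 3.1×10⁻⁸ mol s⁻¹.

3.1×10⁻⁸ mol s⁻¹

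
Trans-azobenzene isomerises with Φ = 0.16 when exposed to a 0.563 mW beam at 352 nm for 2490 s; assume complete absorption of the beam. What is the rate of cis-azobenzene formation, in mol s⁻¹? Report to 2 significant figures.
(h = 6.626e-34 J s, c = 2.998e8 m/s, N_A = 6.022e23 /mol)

2.7e-10 mol s⁻¹

Photon energy at 352 nm: hc/λ = (6.626e-34)(2.998e8)/(352e-9) = 5.643e-19 J.
Energy delivered: (0.563 mW)(2490 s) = 1.402 J.
Photons incident: 1.402 / 5.643e-19 = 2.484e18, i.e. 2.484e18/6.022e23 = 4.125e-6 mol.
Product formed: 0.16 × 4.125e-6 = 6.600e-7 mol.
Rate: 6.600e-7 / 2490 s = 2.7e-10 mol s⁻¹.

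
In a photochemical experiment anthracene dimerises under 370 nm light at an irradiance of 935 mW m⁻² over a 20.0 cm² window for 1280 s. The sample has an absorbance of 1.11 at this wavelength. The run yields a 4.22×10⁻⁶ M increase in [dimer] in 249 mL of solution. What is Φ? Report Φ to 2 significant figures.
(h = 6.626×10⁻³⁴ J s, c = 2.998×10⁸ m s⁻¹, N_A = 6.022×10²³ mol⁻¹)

Product: (4.22×10⁻⁶ M)(0.249 L) = 1.051×10⁻⁶ mol.
Photon energy at 370 nm: hc/λ = (6.626×10⁻³⁴)(2.998×10⁸)/(370×10⁻⁹) = 5.369×10⁻¹⁹ J.
Energy delivered: (935 mW m⁻²)(20.0×10⁻⁴ m²)(1280 s) = 2.394 J.
Photons incident: 2.394 / 5.369×10⁻¹⁹ = 4.459×10¹⁸, i.e. 4.459×10¹⁸/6.022×10²³ = 7.405×10⁻⁶ mol.
Fraction absorbed: 1 − 10^(−1.11) = 0.9224.
Photons absorbed: 0.9224 × 7.405×10⁻⁶ = 6.830×10⁻⁶ mol.
Φ = 1.051×10⁻⁶ mol / 6.830×10⁻⁶ mol photons = 0.15.

Φ = 0.15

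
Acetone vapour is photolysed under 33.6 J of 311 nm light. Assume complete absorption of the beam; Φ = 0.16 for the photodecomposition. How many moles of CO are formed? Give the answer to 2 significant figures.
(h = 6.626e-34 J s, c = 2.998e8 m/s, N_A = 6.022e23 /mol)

1.4e-5 mol

Photon energy at 311 nm: hc/λ = (6.626e-34)(2.998e8)/(311e-9) = 6.387e-19 J.
Photons incident: 33.6 / 6.387e-19 = 5.261e19, i.e. 5.261e19/6.022e23 = 8.736e-5 mol.
Product: Φ × n_abs = 0.16 × 8.736e-5 = 1.398e-5 mol.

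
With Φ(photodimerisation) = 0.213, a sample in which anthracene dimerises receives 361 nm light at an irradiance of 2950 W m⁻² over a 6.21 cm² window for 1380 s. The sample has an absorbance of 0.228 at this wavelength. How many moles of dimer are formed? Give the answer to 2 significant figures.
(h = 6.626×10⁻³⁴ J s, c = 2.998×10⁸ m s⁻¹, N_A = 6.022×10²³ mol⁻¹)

6.6×10⁻⁴ mol

Photon energy at 361 nm: hc/λ = (6.626×10⁻³⁴)(2.998×10⁸)/(361×10⁻⁹) = 5.503×10⁻¹⁹ J.
Energy delivered: (2950 W m⁻²)(6.21×10⁻⁴ m²)(1380 s) = 2528 J.
Photons incident: 2528 / 5.503×10⁻¹⁹ = 4.594×10²¹, i.e. 4.594×10²¹/6.022×10²³ = 0.007629 mol.
Fraction absorbed: 1 − 10^(−0.228) = 0.4084.
Photons absorbed: 0.4084 × 0.007629 = 0.003116 mol.
Product: Φ × n_abs = 0.213 × 0.003116 = 6.637×10⁻⁴ mol.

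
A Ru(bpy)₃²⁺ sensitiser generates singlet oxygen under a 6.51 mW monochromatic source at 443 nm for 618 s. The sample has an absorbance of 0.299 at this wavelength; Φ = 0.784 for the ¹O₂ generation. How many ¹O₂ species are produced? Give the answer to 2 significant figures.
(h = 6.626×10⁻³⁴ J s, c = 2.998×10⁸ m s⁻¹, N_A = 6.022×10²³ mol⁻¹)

3.5×10¹⁸ species

Photon energy at 443 nm: hc/λ = (6.626×10⁻³⁴)(2.998×10⁸)/(443×10⁻⁹) = 4.484×10⁻¹⁹ J.
Energy delivered: (6.51 mW)(618 s) = 4.023 J.
Photons incident: 4.023 / 4.484×10⁻¹⁹ = 8.972×10¹⁸, i.e. 8.972×10¹⁸/6.022×10²³ = 1.490×10⁻⁵ mol.
Fraction absorbed: 1 − 10^(−0.299) = 0.4977.
Photons absorbed: 0.4977 × 1.490×10⁻⁵ = 7.416×10⁻⁶ mol.
Product: Φ × n_abs = 0.784 × 7.416×10⁻⁶ = 5.814×10⁻⁶ mol.
As a count: 5.814×10⁻⁶ × 6.022×10²³ = 3.5×10¹⁸.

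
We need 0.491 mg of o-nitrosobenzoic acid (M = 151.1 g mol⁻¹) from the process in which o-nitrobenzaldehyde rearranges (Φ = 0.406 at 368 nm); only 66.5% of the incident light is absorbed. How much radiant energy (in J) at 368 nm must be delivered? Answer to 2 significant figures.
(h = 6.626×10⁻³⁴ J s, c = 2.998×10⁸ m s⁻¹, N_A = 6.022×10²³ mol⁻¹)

Product: 0.491 mg / 151.1 g mol⁻¹ = 3.250×10⁻⁶ mol.
Photons that must be absorbed: 3.250×10⁻⁶ / 0.406 = 8.005×10⁻⁶ mol.
Incident photons needed: 8.005×10⁻⁶ / 0.665 = 1.204×10⁻⁵ mol.
Photon energy: hc/λ = 5.398×10⁻¹⁹ J; per mole, 3.251×10⁵ J mol⁻¹.
Energy required: 1.204×10⁻⁵ × 3.251×10⁵ = 3.9 J.

3.9 J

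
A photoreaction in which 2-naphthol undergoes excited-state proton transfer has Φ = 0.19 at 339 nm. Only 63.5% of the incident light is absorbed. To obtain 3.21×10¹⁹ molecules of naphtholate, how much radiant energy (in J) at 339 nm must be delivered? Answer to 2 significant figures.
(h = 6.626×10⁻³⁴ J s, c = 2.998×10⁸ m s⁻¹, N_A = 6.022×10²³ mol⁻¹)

160 J

Product: 3.21×10¹⁹ / 6.022×10²³ = 5.330×10⁻⁵ mol.
Photons that must be absorbed: 5.330×10⁻⁵ / 0.19 = 2.805×10⁻⁴ mol.
Incident photons needed: 2.805×10⁻⁴ / 0.635 = 4.417×10⁻⁴ mol.
Photon energy: hc/λ = 5.860×10⁻¹⁹ J; per mole, 3.529×10⁵ J mol⁻¹.
Energy required: 4.417×10⁻⁴ × 3.529×10⁵ = 160 J.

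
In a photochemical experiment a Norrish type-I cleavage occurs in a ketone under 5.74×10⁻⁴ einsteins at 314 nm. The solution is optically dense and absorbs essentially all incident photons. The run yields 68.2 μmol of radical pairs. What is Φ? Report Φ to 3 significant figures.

Φ = 0.119

Product: 68.2 μmol = 6.82×10⁻⁵ mol.
Φ = 6.82×10⁻⁵ mol / 5.74×10⁻⁴ mol photons = 0.119.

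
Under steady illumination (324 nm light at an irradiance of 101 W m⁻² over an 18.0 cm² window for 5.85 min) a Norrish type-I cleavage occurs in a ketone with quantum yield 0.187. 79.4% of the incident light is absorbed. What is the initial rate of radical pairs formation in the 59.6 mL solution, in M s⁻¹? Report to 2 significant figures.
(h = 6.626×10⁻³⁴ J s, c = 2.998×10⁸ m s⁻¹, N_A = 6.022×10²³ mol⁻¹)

Photon energy at 324 nm: hc/λ = (6.626×10⁻³⁴)(2.998×10⁸)/(324×10⁻⁹) = 6.131×10⁻¹⁹ J.
Energy delivered: (101 W m⁻²)(18.0×10⁻⁴ m²)(351 s) = 63.81 J.
Photons incident: 63.81 / 6.131×10⁻¹⁹ = 1.041×10²⁰, i.e. 1.041×10²⁰/6.022×10²³ = 1.729×10⁻⁴ mol.
Photons absorbed: 0.794 × 1.729×10⁻⁴ = 1.373×10⁻⁴ mol.
Product formed: 0.187 × 1.373×10⁻⁴ = 2.568×10⁻⁵ mol.
Rate: 2.568×10⁻⁵ mol / (351 s × 0.0596 L) = 1.2×10⁻⁶ M s⁻¹.

1.2×10⁻⁶ M s⁻¹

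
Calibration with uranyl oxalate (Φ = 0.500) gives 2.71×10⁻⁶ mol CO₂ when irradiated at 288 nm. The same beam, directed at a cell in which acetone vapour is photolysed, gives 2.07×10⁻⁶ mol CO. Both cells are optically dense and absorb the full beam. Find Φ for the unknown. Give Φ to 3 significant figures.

Φ = 0.382

Photons absorbed by the actinometer: 2.71×10⁻⁶ / 0.500 = 5.420×10⁻⁶ mol.
Φ(unknown) = 2.07×10⁻⁶ / 5.420×10⁻⁶ = 0.382.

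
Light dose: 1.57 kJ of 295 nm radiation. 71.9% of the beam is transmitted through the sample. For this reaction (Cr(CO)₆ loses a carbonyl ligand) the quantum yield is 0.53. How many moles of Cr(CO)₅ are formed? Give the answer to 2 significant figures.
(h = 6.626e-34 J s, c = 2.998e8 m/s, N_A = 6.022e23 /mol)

Photon energy at 295 nm: hc/λ = (6.626e-34)(2.998e8)/(295e-9) = 6.734e-19 J.
Incident energy: 1.57 kJ = 1570 J.
Photons incident: 1570 / 6.734e-19 = 2.331e21, i.e. 2.331e21/6.022e23 = 0.003871 mol.
Fraction absorbed: 1 − 71.9/100 = 0.2810.
Photons absorbed: 0.2810 × 0.003871 = 0.001088 mol.
Product: Φ × n_abs = 0.53 × 0.001088 = 5.766e-4 mol.

5.8e-4 mol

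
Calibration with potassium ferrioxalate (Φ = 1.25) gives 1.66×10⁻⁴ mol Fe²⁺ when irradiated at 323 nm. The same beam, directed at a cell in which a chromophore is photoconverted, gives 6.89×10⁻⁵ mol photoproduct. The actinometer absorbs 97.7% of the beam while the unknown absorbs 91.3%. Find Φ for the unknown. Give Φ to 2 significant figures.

Photons absorbed by the actinometer: 1.66×10⁻⁴ / 1.25 = 1.328×10⁻⁴ mol.
Incident flux: 1.328×10⁻⁴ / 0.977 = 1.359×10⁻⁴ einstein.
Absorbed by unknown: 0.913 × 1.359×10⁻⁴ = 1.241×10⁻⁴ mol.
Φ(unknown) = 6.89×10⁻⁵ / 1.241×10⁻⁴ = 0.56.

Φ = 0.56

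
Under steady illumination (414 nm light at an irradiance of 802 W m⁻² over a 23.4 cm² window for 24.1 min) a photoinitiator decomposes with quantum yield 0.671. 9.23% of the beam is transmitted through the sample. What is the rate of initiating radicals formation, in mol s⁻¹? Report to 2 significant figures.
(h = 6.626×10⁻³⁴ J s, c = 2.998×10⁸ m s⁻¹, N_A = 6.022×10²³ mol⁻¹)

Photon energy at 414 nm: hc/λ = (6.626×10⁻³⁴)(2.998×10⁸)/(414×10⁻⁹) = 4.798×10⁻¹⁹ J.
Energy delivered: (802 W m⁻²)(23.4×10⁻⁴ m²)(1446 s) = 2714 J.
Photons incident: 2714 / 4.798×10⁻¹⁹ = 5.657×10²¹, i.e. 5.657×10²¹/6.022×10²³ = 0.009394 mol.
Fraction absorbed: 1 − 9.23/100 = 0.9077.
Photons absorbed: 0.9077 × 0.009394 = 0.008527 mol.
Product formed: 0.671 × 0.008527 = 0.005722 mol.
Rate: 0.005722 / 1446 s = 4.0×10⁻⁶ mol s⁻¹.

4.0×10⁻⁶ mol s⁻¹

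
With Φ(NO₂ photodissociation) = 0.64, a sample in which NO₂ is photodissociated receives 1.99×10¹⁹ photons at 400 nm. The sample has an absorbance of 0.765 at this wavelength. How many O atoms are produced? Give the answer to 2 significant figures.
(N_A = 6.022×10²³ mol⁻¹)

Moles of photons: 1.99×10¹⁹ / 6.022×10²³ = 3.305×10⁻⁵ mol.
Fraction absorbed: 1 − 10^(−0.765) = 0.8282.
Photons absorbed: 0.8282 × 3.305×10⁻⁵ = 2.737×10⁻⁵ mol.
Product: Φ × n_abs = 0.64 × 2.737×10⁻⁵ = 1.752×10⁻⁵ mol.
As a count: 1.752×10⁻⁵ × 6.022×10²³ = 1.1×10¹⁹.

1.1×10¹⁹ atoms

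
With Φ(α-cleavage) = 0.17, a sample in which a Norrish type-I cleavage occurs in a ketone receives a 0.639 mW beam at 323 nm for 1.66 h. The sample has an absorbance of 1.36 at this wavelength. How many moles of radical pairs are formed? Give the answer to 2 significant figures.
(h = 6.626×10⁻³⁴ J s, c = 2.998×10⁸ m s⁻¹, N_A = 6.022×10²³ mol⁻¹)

1.7×10⁻⁶ mol

Photon energy at 323 nm: hc/λ = (6.626×10⁻³⁴)(2.998×10⁸)/(323×10⁻⁹) = 6.150×10⁻¹⁹ J.
Energy delivered: (0.639 mW)(5976 s) = 3.819 J.
Photons incident: 3.819 / 6.150×10⁻¹⁹ = 6.210×10¹⁸, i.e. 6.210×10¹⁸/6.022×10²³ = 1.031×10⁻⁵ mol.
Fraction absorbed: 1 − 10^(−1.36) = 0.9563.
Photons absorbed: 0.9563 × 1.031×10⁻⁵ = 9.859×10⁻⁶ mol.
Product: Φ × n_abs = 0.17 × 9.859×10⁻⁶ = 1.676×10⁻⁶ mol.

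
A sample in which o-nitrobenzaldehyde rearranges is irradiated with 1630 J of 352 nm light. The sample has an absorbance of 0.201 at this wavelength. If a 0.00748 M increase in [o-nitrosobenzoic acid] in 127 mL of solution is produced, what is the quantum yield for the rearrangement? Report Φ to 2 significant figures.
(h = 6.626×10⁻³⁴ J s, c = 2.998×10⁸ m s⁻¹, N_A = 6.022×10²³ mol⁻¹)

Φ = 0.53

Product: (0.00748 M)(0.127 L) = 9.500×10⁻⁴ mol.
Photon energy at 352 nm: hc/λ = (6.626×10⁻³⁴)(2.998×10⁸)/(352×10⁻⁹) = 5.643×10⁻¹⁹ J.
Photons incident: 1630 / 5.643×10⁻¹⁹ = 2.889×10²¹, i.e. 2.889×10²¹/6.022×10²³ = 0.004797 mol.
Fraction absorbed: 1 − 10^(−0.201) = 0.3705.
Photons absorbed: 0.3705 × 0.004797 = 0.001777 mol.
Φ = 9.500×10⁻⁴ mol / 0.001777 mol photons = 0.53.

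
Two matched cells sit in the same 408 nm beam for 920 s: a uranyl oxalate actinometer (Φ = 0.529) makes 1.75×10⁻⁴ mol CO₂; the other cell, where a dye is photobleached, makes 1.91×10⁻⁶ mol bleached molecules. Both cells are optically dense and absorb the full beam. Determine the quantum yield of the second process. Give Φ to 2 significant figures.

Photons absorbed by the actinometer: 1.75×10⁻⁴ / 0.529 = 3.308×10⁻⁴ mol.
Φ(unknown) = 1.91×10⁻⁶ / 3.308×10⁻⁴ = 0.0058.

Φ = 0.0058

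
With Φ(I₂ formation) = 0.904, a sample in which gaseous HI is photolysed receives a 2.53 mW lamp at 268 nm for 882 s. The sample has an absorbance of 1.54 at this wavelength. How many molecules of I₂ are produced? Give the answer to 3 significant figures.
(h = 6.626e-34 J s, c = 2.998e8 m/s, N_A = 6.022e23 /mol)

2.64e18 molecules

Photon energy at 268 nm: hc/λ = (6.626e-34)(2.998e8)/(268e-9) = 7.412e-19 J.
Energy delivered: (2.53 mW)(882 s) = 2.231 J.
Photons incident: 2.231 / 7.412e-19 = 3.010e18, i.e. 3.010e18/6.022e23 = 4.998e-6 mol.
Fraction absorbed: 1 − 10^(−1.54) = 0.9712.
Photons absorbed: 0.9712 × 4.998e-6 = 4.854e-6 mol.
Product: Φ × n_abs = 0.904 × 4.854e-6 = 4.388e-6 mol.
As a count: 4.388e-6 × 6.022e23 = 2.64e18.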